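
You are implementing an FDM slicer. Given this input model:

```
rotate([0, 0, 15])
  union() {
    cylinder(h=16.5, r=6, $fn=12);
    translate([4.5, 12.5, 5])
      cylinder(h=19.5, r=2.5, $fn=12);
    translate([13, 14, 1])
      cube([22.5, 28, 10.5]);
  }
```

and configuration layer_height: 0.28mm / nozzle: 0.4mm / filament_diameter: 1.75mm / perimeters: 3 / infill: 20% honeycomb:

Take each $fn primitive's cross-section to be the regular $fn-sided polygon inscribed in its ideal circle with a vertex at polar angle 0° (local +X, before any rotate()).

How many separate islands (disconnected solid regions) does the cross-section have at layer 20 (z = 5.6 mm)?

At z = 5.6 mm: the r=6 cylinder gives a regular 12-gon of circumradius 6 (constant along its height); the cylinder at (4.5, 12.5): section is a regular 12-gon, circumradius r=2.5; the cube at (13, 14) (footprint 22.5×28) is included at this height; Combining (union): the 3 present regions are separate (no shared area or edge), so areas and boundary lengths simply add and each stays a separate island — 3 connected regions; (rotated 15° about Z; rotation is an isometry so areas/perimeters/island counts are preserved). Overall, the cross-section has 3 separate islands. Island count = 3.

3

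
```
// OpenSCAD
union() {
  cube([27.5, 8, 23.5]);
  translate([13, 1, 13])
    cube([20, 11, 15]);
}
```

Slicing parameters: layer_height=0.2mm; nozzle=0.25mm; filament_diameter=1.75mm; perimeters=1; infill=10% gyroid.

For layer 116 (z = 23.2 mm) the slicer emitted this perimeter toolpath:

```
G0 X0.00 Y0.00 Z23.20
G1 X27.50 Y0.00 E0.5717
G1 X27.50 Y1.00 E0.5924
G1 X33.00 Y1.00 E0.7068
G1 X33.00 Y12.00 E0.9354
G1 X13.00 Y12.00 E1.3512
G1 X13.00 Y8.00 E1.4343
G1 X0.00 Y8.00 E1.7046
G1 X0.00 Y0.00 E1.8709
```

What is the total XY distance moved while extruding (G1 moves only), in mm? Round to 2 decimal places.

Sum the Euclidean lengths of each G1 segment: total = 90.00 mm.

90.00 mm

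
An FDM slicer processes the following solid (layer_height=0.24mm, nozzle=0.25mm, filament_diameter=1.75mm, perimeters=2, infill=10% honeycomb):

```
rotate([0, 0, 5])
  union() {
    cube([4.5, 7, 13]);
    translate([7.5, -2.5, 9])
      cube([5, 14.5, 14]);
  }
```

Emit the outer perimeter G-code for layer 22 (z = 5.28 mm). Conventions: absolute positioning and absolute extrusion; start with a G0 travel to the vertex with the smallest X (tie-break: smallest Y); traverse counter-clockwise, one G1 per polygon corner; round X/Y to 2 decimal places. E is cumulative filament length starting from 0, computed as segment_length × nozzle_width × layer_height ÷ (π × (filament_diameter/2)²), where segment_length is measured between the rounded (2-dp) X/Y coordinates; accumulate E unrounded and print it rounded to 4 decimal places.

At z = 5.28 mm: the cube is present — its section is the full 4.5×7 rectangle; the cube at (7.5, -2.5) does not reach this height (z outside [9, 23]); Merging all regions: only the 4.5×7 cube is present, so the union is just that shape — 1 connected region; (whole slice rotated 5° about Z — lengths, areas and connectivity unchanged). The outline is a single polygon with 4 vertices. Extrusion per mm of travel: 0.25 × 0.24 / (π × 0.875²) = 0.024945. Accumulating E over each segment gives final E = 0.5737.

G0 X-0.61 Y6.97 Z5.28
G1 X0.00 Y0.00 E0.1745
G1 X4.48 Y0.39 E0.2867
G1 X3.87 Y7.37 E0.4615
G1 X-0.61 Y6.97 E0.5737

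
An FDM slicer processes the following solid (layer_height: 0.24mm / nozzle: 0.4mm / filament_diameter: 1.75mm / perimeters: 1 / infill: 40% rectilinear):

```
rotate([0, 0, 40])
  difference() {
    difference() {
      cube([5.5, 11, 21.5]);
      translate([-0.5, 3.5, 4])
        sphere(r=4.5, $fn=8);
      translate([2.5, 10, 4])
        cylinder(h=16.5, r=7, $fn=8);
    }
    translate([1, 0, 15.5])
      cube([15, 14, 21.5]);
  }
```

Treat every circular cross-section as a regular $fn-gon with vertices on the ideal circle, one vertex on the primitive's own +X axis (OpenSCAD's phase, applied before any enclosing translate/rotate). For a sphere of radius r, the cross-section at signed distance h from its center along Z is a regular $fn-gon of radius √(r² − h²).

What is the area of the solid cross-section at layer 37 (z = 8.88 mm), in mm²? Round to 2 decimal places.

19.66 mm²

At z = 8.88 mm: the cube (footprint 5.5×11) is included at this height (area 60.50 mm²); the sphere at (-0.5, 3.5) is not intersected at this z (|z−center|=4.880 > r=4.5); the r=7 cylinder at (2.5, 10) gives a regular 8-gon of circumradius 7 (constant along its height) (area = (8/2)·7.000²·sin(360°/8) = 138.59 mm²); Subtracting the remaining from the first: starting from the 5.5×11 cube (60.50 mm²), the r=7 cylinder at (2.5, 10) partially overlaps it — only the 40.84 mm² overlap (of its 138.59 mm²) is removed, clipping the outline — area = 19.66 mm²; the cube at (1, 0) is absent (z outside [15.5, 37]); Taking the first minus the rest: none of the subtracted shapes is present at this height, so the result so far is unchanged — area = 19.66 mm²; (whole slice rotated 40° about Z — lengths, areas and connectivity unchanged). Overall, the cross-section is a single solid region. Net area = 19.66 mm².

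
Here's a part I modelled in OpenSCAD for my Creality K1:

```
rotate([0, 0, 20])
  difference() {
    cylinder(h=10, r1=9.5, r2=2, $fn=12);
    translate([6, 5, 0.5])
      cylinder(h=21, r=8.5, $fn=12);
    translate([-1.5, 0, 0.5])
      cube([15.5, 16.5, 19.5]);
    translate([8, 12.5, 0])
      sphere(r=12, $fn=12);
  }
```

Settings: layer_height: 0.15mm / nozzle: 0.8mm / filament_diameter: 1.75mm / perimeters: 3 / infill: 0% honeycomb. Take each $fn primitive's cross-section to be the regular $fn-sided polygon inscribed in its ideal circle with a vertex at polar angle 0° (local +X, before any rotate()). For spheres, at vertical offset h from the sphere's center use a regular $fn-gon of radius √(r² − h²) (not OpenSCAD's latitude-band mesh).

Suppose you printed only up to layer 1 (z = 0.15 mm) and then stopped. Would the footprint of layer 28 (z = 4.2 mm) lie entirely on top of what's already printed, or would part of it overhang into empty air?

entirely on top

Compare the two slices. At z = 0.15: the cone (r1=9.5→r2=2) has section circumradius 9.387 here — a regular 12-gon (area = (12/2)·9.387²·sin(360°/12) = 264.38 mm²); the cylinder at (6, 5) is not intersected at this z (z outside [0.5, 21.5]); the cube at (-1.5, 0) is absent (z outside [0.5, 20]); the r=12 sphere at (8, 12.5) slices to a regular 12-gon of circumradius 11.999 (√(r²−h²) with h=0.15 from center) (area = (12/2)·11.999²·sin(360°/12) = 431.93 mm²); After the difference (first − rest): starting from the cone (264.38 mm²), the r=12 sphere at (8, 12.5) partially overlaps it — only the 60.82 mm² overlap (of its 431.93 mm²) is removed, clipping the outline — area = 203.56 mm²; (whole slice rotated 20° about Z — lengths, areas and connectivity unchanged). At z = 4.2: the cone (r1=9.5→r2=2) has section circumradius 6.350 here — a regular 12-gon (area = (12/2)·6.350²·sin(360°/12) = 120.97 mm²); the cylinder at (6, 5): section is a regular 12-gon, circumradius r=8.5 (area = (12/2)·8.500²·sin(360°/12) = 216.75 mm²); the cube at (-1.5, 0) (footprint 15.5×16.5) is included at this height (area 255.75 mm²); the r=12 sphere at (8, 12.5) slices to a regular 12-gon of circumradius 11.241 (√(r²−h²) with h=4.2 from center) (area = (12/2)·11.241²·sin(360°/12) = 379.08 mm²); After the difference (first − rest): starting from the cone (120.97 mm²), the r=8.5 cylinder at (6, 5) partially overlaps it — only the 56.52 mm² overlap (of its 216.75 mm²) is removed, clipping the outline; the 15.5×16.5 cube at (-1.5, 0) partially overlaps it — only the 0.42 mm² overlap (of its 255.75 mm²) is removed, clipping the outline; the r=12 sphere at (8, 12.5) misses the remaining region (no effect) — area = 64.03 mm²; (whole slice rotated 20° about Z — lengths, areas and connectivity unchanged). Checking containment: the cross-section at z = 4.2 is a subset of the cross-section at z = 0.15.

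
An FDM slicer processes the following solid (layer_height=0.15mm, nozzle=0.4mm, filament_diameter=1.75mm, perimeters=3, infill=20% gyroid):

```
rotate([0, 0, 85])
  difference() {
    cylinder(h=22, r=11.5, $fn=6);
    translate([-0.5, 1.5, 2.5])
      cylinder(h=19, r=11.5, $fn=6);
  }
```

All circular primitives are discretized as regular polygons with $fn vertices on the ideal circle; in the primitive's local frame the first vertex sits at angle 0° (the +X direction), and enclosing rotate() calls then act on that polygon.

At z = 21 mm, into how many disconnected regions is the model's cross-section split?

1

At z = 21 mm: the cylinder: section is a regular 6-gon, circumradius r=11.5; the r=11.5 cylinder at (-0.5, 1.5) gives a regular 6-gon of circumradius 11.5 (constant along its height); After the difference (first − rest): starting from the r=11.5 cylinder, the r=11.5 cylinder at (-0.5, 1.5) partially overlaps it — only the 309.53 mm² overlap (of its 343.60 mm²) is removed, clipping the outline — 1 connected region; (whole slice rotated 85° about Z — lengths, areas and connectivity unchanged). The result has 1 disconnected region.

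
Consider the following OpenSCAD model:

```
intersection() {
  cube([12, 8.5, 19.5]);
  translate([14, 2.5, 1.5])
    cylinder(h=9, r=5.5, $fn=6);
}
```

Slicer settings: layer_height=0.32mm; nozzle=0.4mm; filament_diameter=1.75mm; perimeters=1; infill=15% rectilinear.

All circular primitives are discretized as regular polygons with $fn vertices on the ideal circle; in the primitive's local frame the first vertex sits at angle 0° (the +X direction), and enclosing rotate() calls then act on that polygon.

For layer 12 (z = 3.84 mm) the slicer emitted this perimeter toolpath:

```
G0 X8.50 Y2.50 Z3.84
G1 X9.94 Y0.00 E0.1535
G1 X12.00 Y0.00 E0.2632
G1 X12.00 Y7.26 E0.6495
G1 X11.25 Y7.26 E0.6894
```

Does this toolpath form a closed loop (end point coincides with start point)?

Start point (G0): (8.50, 2.50). End point (last G1): the path does not return to the start — open.

no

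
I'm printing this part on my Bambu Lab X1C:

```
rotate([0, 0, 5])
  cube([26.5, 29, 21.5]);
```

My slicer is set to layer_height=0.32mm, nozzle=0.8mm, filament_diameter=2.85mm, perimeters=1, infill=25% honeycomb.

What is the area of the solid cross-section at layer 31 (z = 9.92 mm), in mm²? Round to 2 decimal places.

768.50 mm²

At z = 9.92 mm: the 26.5×29 cube contributes its full rectangle (area 768.50 mm²); (rotated 5° about Z; rotation is an isometry so areas/perimeters/island counts are preserved). Overall, the cross-section is a single solid region. Net area = 768.50 mm².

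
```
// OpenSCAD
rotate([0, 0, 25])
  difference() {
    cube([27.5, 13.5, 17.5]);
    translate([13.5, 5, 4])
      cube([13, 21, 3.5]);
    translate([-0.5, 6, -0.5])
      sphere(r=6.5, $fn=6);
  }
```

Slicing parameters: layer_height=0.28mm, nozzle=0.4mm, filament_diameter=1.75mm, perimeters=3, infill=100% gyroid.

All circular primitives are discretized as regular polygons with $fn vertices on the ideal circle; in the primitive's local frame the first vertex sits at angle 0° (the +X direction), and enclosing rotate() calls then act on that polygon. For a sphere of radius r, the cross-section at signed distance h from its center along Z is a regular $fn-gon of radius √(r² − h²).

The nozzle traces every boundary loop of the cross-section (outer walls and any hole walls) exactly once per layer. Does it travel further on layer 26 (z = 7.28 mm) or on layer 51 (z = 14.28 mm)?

Layer 26 (z = 7.28): the cube (footprint 27.5×13.5) is included at this height (perimeter 82.00 mm); the 13×21 cube at (13.5, 5) contributes its full rectangle (perimeter 68.00 mm); the sphere at (-0.5, 6) is not intersected at this z (|z−center|=7.780 > r=6.5); Taking the first minus the rest: starting from the 27.5×13.5 cube, the 13×21 cube at (13.5, 5) partially overlaps it — only the 110.50 mm² overlap (of its 273.00 mm²) is removed, clipping the outline — boundary = 99.00 mm; (rotated 25° about Z; rotation is an isometry so areas/perimeters/island counts are preserved). So its perimeter = 99.00 mm. Layer 51 (z = 14.28): the cube (footprint 27.5×13.5) is included at this height (perimeter 82.00 mm); the cube at (13.5, 5) is not intersected at this z (z outside [4, 7.5]); the sphere at (-0.5, 6) does not reach this height (|z−center|=14.780 > r=6.5); After the difference (first − rest): none of the subtracted shapes is present at this height, so the 27.5×13.5 cube is unchanged — boundary = 82.00 mm; (rotated 25° about Z; rotation is an isometry so areas/perimeters/island counts are preserved). So its perimeter = 82.00 mm. Layer 26 is larger (99.00 vs 82.00 mm).

layer 26 (z = 7.28 mm)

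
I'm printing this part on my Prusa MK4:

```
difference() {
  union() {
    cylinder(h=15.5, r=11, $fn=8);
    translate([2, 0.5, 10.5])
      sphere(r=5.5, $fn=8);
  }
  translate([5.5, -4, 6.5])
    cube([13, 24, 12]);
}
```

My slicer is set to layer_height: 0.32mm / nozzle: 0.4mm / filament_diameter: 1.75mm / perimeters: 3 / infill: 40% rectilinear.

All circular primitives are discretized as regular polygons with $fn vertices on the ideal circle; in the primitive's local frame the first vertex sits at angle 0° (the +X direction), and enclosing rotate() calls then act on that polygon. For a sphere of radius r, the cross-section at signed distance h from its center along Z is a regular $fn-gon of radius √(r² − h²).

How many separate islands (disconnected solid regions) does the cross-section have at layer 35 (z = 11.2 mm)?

At z = 11.2 mm: the cylinder: section is a regular 8-gon, circumradius r=11; the r=5.5 sphere at (2, 0.5) slices to a regular 8-gon of circumradius 5.455 (√(r²−h²) with h=0.7 from center); Taking the union: the r=5.5 sphere at (2, 0.5) lies entirely inside the r=11 cylinder, so the union is just the r=11 cylinder — 1 connected region; the 13×24 cube at (5.5, -4) contributes its full rectangle; After the difference (first − rest): starting from the result so far, the 13×24 cube at (5.5, -4) partially overlaps it — only the 50.01 mm² overlap (of its 312.00 mm²) is removed, clipping the outline — 1 connected region. Overall, the cross-section is a single solid region. Island count = 1.

1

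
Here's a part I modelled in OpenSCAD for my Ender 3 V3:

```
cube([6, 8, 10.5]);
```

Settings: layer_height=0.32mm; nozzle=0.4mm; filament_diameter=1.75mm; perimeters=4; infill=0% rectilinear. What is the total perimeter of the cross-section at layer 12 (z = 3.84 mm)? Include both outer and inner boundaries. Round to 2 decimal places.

At z = 3.84 mm: the 6×8 cube contributes its full rectangle (perimeter 28.00 mm). Overall, the cross-section is a single solid region. Total boundary length (outer) = 28.00 mm.

28.00 mm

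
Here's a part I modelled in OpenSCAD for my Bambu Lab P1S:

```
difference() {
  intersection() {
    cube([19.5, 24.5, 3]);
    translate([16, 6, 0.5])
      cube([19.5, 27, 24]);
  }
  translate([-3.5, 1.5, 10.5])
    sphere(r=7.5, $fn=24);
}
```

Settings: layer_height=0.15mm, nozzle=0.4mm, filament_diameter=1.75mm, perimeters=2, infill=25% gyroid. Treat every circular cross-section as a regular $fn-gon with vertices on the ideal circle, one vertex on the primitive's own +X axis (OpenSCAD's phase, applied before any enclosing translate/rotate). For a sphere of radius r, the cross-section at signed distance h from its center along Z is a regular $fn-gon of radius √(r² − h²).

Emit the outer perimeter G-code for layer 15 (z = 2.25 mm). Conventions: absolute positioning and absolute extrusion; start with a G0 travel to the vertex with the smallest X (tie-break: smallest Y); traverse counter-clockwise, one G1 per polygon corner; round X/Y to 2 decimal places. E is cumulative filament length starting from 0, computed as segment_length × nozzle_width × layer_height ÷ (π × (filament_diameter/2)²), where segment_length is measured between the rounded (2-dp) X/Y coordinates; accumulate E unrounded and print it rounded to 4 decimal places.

G0 X16.00 Y6.00 Z2.25
G1 X19.50 Y6.00 E0.0873
G1 X19.50 Y24.50 E0.5488
G1 X16.00 Y24.50 E0.6361
G1 X16.00 Y6.00 E1.0976

At z = 2.25 mm: the 19.5×24.5 cube contributes its full rectangle; the 19.5×27 cube at (16, 6) contributes its full rectangle; After intersecting: the 19.5×27 cube at (16, 6) partially overlaps the 19.5×24.5 cube; clipping to the common part keeps 64.75 mm² — 1 connected region; the sphere at (-3.5, 1.5) is absent (|z−center|=8.250 > r=7.5); Taking the first minus the rest: none of the subtracted shapes is present at this height, so the result so far is unchanged — 1 connected region. The outline is a single polygon with 4 vertices. Extrusion per mm of travel: 0.4 × 0.15 / (π × 0.875²) = 0.024945. Accumulating E over each segment gives final E = 1.0976.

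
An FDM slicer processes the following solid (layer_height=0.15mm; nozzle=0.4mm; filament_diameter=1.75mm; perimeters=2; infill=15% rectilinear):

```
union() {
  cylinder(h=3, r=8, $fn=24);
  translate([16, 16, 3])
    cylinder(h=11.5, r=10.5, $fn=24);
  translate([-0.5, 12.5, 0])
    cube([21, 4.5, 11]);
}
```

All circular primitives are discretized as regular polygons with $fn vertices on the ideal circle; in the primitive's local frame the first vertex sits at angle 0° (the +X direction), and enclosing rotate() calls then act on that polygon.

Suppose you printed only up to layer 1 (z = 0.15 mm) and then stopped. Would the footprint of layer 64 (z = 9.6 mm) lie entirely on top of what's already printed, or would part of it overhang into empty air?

part overhangs

Compare the two slices. At z = 0.15: the r=8 cylinder contributes a regular 24-gon of circumradius 8 (area = (24/2)·8.000²·sin(360°/24) = 198.77 mm²); the cylinder at (16, 16) is absent (z outside [3, 14.5]); the cube at (-0.5, 12.5) is present — its section is the full 21×4.5 rectangle (area 94.50 mm²); Taking the union: the 2 present regions are separate (no shared area or edge), so areas and boundary lengths simply add and each stays a separate island — area = 293.27 mm². At z = 9.6: the cylinder is not intersected at this z (z outside [0, 3]); the cylinder at (16, 16): section is a regular 24-gon, circumradius r=10.5 (area = (24/2)·10.500²·sin(360°/24) = 342.42 mm²); the cube at (-0.5, 12.5) is present — its section is the full 21×4.5 rectangle (area 94.50 mm²); Combining (union): the regions partially overlap — summed areas 436.92 mm² minus the doubly-counted overlap 66.54 mm² gives 370.38 mm² — area = 370.38 mm². Checking containment: at z = 9.6 the cross-section extends beyond the z = 0.15 cross-section by about 275.88 mm².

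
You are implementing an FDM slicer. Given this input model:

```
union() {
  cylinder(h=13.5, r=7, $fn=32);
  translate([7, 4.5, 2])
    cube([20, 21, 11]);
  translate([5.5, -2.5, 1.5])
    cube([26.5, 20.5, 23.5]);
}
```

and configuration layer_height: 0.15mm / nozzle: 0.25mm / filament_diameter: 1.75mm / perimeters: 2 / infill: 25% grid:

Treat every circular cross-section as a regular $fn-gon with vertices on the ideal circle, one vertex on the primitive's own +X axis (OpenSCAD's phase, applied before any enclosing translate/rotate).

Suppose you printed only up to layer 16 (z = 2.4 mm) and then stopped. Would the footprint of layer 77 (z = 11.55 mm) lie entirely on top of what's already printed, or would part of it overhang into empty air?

entirely on top

Compare the two slices. At z = 2.4: the r=7 cylinder contributes a regular 32-gon of circumradius 7 (area = (32/2)·7.000²·sin(360°/32) = 152.95 mm²); the cube at (7, 4.5) (footprint 20×21) is included at this height (area 420.00 mm²); the cube at (5.5, -2.5) (footprint 26.5×20.5) is included at this height (area 543.25 mm²); Taking the union: the regions partially overlap — summed areas 1116.20 mm² minus the doubly-counted overlap 277.64 mm² gives 838.56 mm² — area = 838.56 mm². At z = 11.55: the r=7 cylinder contributes a regular 32-gon of circumradius 7 (area = (32/2)·7.000²·sin(360°/32) = 152.95 mm²); the cube at (7, 4.5) (footprint 20×21) is included at this height (area 420.00 mm²); the cube at (5.5, -2.5) (footprint 26.5×20.5) is included at this height (area 543.25 mm²); Combining (union): the regions partially overlap — summed areas 1116.20 mm² minus the doubly-counted overlap 277.64 mm² gives 838.56 mm² — area = 838.56 mm². Checking containment: the cross-section at z = 11.55 is a subset of the cross-section at z = 2.4.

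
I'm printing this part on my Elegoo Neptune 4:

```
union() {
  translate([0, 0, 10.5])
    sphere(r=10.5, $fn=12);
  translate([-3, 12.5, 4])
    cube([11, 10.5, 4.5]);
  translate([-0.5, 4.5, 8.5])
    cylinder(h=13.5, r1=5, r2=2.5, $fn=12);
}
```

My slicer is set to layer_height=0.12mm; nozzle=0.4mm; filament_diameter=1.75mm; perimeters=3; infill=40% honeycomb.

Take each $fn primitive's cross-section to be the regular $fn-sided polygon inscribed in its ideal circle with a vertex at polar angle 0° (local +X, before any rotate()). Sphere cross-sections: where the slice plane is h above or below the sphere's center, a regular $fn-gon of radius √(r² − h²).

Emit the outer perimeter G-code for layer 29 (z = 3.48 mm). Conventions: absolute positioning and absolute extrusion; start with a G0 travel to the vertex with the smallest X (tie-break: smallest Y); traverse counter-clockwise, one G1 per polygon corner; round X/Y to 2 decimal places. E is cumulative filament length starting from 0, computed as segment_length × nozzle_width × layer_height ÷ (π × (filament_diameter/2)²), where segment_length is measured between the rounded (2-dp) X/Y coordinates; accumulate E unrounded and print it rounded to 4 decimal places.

At z = 3.48 mm: the sphere: section is a regular 12-gon, circumradius = √(r²−h²) = √(10.5²−7.02²) = 7.808; the cube at (-3, 12.5) is absent (z outside [4, 8.5]); the cone at (-0.5, 4.5) does not reach this height (z outside [8.5, 22]); Taking the union: only the r=10.5 sphere is present, so the union is just that shape — 1 connected region. The outline is a single polygon with 12 vertices. Extrusion per mm of travel: 0.4 × 0.12 / (π × 0.875²) = 0.019956. Accumulating E over each segment gives final E = 0.9677.

G0 X-7.81 Y0.00 Z3.48
G1 X-6.76 Y-3.90 E0.0806
G1 X-3.90 Y-6.76 E0.1613
G1 X0.00 Y-7.81 E0.2419
G1 X3.90 Y-6.76 E0.3225
G1 X6.76 Y-3.90 E0.4032
G1 X7.81 Y0.00 E0.4838
G1 X6.76 Y3.90 E0.5644
G1 X3.90 Y6.76 E0.6451
G1 X0.00 Y7.81 E0.7257
G1 X-3.90 Y6.76 E0.8063
G1 X-6.76 Y3.90 E0.8871
G1 X-7.81 Y0.00 E0.9677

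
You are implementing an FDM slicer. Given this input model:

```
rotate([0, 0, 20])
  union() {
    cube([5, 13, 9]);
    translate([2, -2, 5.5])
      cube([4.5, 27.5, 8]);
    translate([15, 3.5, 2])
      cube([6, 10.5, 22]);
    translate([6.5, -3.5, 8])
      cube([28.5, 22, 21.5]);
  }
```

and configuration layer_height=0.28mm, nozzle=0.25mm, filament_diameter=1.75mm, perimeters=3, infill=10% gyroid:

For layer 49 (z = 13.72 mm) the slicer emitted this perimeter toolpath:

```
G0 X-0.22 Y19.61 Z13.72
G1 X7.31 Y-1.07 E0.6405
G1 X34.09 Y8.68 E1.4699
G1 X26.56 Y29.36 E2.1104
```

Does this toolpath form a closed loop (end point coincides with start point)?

Start point (G0): (-0.22, 19.61). End point (last G1): the path does not return to the start — open.

no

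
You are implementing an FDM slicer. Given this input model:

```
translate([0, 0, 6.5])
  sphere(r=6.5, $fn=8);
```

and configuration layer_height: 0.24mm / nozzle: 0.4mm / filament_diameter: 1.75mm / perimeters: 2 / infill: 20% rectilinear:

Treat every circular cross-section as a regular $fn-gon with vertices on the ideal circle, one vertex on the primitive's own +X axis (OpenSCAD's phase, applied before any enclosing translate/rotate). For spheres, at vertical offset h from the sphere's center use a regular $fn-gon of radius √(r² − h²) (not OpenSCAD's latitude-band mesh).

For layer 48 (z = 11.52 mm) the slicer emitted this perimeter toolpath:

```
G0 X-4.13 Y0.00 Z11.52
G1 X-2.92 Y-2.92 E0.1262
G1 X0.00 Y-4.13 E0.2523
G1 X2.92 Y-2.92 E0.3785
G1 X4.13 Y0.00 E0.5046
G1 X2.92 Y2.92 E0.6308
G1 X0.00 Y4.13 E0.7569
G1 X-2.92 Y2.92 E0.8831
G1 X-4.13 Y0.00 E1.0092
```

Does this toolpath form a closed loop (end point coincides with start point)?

Start point (G0): (-4.13, 0.00). End point (last G1): the path returns to the start — closed.

yes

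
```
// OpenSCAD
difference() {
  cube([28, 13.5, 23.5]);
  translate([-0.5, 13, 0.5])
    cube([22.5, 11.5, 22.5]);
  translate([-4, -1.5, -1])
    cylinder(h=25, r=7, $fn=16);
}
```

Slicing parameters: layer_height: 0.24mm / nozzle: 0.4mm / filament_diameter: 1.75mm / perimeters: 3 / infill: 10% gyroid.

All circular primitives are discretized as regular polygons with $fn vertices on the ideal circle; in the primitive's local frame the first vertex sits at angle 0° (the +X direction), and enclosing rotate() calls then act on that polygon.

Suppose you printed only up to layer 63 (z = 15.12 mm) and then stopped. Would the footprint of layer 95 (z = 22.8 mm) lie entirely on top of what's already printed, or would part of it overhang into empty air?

Compare the two slices. At z = 15.12: the cube is present — its section is the full 28×13.5 rectangle (area 378.00 mm²); the cube at (-0.5, 13) is present — its section is the full 22.5×11.5 rectangle (area 258.75 mm²); the r=7 cylinder at (-4, -1.5) gives a regular 16-gon of circumradius 7 (constant along its height) (area = (16/2)·7.000²·sin(360°/16) = 150.01 mm²); Taking the first minus the rest: starting from the 28×13.5 cube (378.00 mm²), the 22.5×11.5 cube at (-0.5, 13) partially overlaps it — only the 11.00 mm² overlap (of its 258.75 mm²) is removed, clipping the outline; the r=7 cylinder at (-4, -1.5) partially overlaps it — only the 7.23 mm² overlap (of its 150.01 mm²) is removed, clipping the outline — area = 359.77 mm². At z = 22.8: the cube (footprint 28×13.5) is included at this height (area 378.00 mm²); the cube at (-0.5, 13) (footprint 22.5×11.5) is included at this height (area 258.75 mm²); the cylinder at (-4, -1.5): section is a regular 16-gon, circumradius r=7 (area = (16/2)·7.000²·sin(360°/16) = 150.01 mm²); Subtracting the remaining from the first: starting from the 28×13.5 cube (378.00 mm²), the 22.5×11.5 cube at (-0.5, 13) partially overlaps it — only the 11.00 mm² overlap (of its 258.75 mm²) is removed, clipping the outline; the r=7 cylinder at (-4, -1.5) partially overlaps it — only the 7.23 mm² overlap (of its 150.01 mm²) is removed, clipping the outline — area = 359.77 mm². Checking containment: the cross-section at z = 22.8 is a subset of the cross-section at z = 15.12.

entirely on top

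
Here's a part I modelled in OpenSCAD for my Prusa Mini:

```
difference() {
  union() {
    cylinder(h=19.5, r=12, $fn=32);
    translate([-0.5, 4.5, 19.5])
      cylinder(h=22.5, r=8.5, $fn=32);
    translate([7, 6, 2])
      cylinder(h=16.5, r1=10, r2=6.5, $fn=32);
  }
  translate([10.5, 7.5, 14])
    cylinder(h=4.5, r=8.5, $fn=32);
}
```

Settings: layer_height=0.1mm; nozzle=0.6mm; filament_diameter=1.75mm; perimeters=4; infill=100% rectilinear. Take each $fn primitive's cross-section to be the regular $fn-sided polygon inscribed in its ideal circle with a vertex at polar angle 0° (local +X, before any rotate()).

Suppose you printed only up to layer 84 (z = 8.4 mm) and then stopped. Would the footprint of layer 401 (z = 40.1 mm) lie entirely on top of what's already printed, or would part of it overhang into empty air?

Compare the two slices. At z = 8.4: the cylinder: section is a regular 32-gon, circumradius r=12 (area = (32/2)·12.000²·sin(360°/32) = 449.49 mm²); the cylinder at (-0.5, 4.5) does not reach this height (z outside [19.5, 42]); the cone at (7, 6) contributes a regular 32-gon of circumradius 8.642 (interpolated between r1=10 and r2=6.5 at t=0.388) (area = (32/2)·8.642²·sin(360°/32) = 233.15 mm²); Merging all regions: the regions partially overlap — summed areas 682.63 mm² minus the doubly-counted overlap 144.28 mm² gives 538.35 mm² — area = 538.35 mm²; the cylinder at (10.5, 7.5) does not reach this height (z outside [14, 18.5]); Subtracting the remaining from the first: none of the subtracted shapes is present at this height, so the result so far is unchanged — area = 538.35 mm². At z = 40.1: the cylinder is not intersected at this z (z outside [0, 19.5]); the r=8.5 cylinder at (-0.5, 4.5) gives a regular 32-gon of circumradius 8.5 (constant along its height) (area = (32/2)·8.500²·sin(360°/32) = 225.52 mm²); the cone at (7, 6) is absent (z outside [2, 18.5]); Merging all regions: only the r=8.5 cylinder at (-0.5, 4.5) is present, so the union is just that shape — area = 225.52 mm²; the cylinder at (10.5, 7.5) is absent (z outside [14, 18.5]); Taking the first minus the rest: none of the subtracted shapes is present at this height, so that combined region is unchanged — area = 225.52 mm². Checking containment: at z = 40.1 the cross-section extends beyond the z = 8.4 cross-section by about 7.28 mm².

part overhangs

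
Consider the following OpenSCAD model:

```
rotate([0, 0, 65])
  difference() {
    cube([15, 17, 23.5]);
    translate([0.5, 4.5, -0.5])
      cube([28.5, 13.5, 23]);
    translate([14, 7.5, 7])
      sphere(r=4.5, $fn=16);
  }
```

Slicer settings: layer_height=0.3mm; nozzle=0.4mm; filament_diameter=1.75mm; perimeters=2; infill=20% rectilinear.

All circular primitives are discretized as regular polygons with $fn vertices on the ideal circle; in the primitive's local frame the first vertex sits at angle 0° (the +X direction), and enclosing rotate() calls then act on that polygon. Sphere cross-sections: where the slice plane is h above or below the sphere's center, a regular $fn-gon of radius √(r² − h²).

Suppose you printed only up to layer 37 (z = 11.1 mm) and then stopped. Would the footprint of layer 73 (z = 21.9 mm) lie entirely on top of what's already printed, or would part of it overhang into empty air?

Compare the two slices. At z = 11.1: the cube (footprint 15×17) is included at this height (area 255.00 mm²); the cube at (0.5, 4.5) (footprint 28.5×13.5) is included at this height (area 384.75 mm²); the r=4.5 sphere at (14, 7.5) contributes a regular 16-gon of circumradius √(4.5²−4.1²) = 1.855 (area = (16/2)·1.855²·sin(360°/16) = 10.53 mm²); After the difference (first − rest): starting from the 15×17 cube (255.00 mm²), the 28.5×13.5 cube at (0.5, 4.5) partially overlaps it — only the 181.25 mm² overlap (of its 384.75 mm²) is removed, clipping the outline; the r=4.5 sphere at (14, 7.5) misses the remaining region (no effect) — area = 73.75 mm²; (rotated 65° about Z; rotation is an isometry so areas/perimeters/island counts are preserved). At z = 21.9: the cube (footprint 15×17) is included at this height (area 255.00 mm²); the 28.5×13.5 cube at (0.5, 4.5) contributes its full rectangle (area 384.75 mm²); the sphere at (14, 7.5) does not reach this height (|z−center|=14.900 > r=4.5); After the difference (first − rest): starting from the 15×17 cube (255.00 mm²), the 28.5×13.5 cube at (0.5, 4.5) partially overlaps it — only the 181.25 mm² overlap (of its 384.75 mm²) is removed, clipping the outline — area = 73.75 mm²; (whole slice rotated 65° about Z — lengths, areas and connectivity unchanged). Checking containment: the cross-section at z = 21.9 is a subset of the cross-section at z = 11.1.

entirely on top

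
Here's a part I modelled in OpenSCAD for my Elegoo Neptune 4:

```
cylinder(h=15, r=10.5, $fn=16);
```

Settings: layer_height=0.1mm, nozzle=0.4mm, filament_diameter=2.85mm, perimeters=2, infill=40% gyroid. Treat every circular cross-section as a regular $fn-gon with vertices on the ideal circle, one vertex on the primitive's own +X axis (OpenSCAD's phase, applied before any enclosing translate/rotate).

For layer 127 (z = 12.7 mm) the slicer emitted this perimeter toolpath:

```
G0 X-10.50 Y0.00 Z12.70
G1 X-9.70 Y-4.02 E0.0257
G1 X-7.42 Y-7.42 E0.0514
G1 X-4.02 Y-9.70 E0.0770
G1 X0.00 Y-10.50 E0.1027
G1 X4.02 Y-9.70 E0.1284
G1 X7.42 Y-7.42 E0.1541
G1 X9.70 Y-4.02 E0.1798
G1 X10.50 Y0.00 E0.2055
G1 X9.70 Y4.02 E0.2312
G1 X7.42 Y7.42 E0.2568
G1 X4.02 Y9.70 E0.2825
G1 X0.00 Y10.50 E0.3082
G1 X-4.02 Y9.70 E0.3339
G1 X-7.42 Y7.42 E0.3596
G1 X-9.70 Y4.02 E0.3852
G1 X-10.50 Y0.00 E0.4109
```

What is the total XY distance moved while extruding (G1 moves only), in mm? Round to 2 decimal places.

65.54 mm

Sum the Euclidean lengths of each G1 segment: total = 65.54 mm.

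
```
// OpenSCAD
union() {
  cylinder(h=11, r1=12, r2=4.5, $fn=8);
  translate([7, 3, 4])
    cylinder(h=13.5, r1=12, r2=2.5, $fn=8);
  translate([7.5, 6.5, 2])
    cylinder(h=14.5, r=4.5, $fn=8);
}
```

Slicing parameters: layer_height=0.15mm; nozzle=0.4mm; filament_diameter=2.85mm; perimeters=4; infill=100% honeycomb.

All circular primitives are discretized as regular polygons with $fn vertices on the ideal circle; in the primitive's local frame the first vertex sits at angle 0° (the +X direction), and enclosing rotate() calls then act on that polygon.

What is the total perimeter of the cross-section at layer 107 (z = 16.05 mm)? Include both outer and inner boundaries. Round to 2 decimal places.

32.29 mm

At z = 16.05 mm: the cone is absent (z outside [0, 11]); the cone at (7, 3) contributes a regular 8-gon of circumradius 3.520 (interpolated between r1=12 and r2=2.5 at t=0.893) (perimeter = 2·8·3.520·sin(180°/8) = 21.55 mm); the r=4.5 cylinder at (7.5, 6.5) contributes a regular 8-gon of circumradius 4.5 (perimeter = 2·8·4.500·sin(180°/8) = 27.55 mm); Combining (union): the regions partially overlap (shared area 19.21 mm²), so the edge portions inside another operand are dropped and the merged outline is re-measured after clipping — boundary = 32.29 mm. Overall, the cross-section is a single solid region. Total boundary length (outer) = 32.29 mm.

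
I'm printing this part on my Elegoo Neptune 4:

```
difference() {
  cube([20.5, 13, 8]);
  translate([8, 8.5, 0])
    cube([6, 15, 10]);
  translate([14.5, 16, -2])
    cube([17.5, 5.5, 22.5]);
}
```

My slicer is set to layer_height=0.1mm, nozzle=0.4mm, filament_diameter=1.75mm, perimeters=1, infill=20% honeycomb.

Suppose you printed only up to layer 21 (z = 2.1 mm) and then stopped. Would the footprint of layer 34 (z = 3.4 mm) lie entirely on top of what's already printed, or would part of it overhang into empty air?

Compare the two slices. At z = 2.1: the cube is present — its section is the full 20.5×13 rectangle (area 266.50 mm²); the cube at (8, 8.5) (footprint 6×15) is included at this height (area 90.00 mm²); the 17.5×5.5 cube at (14.5, 16) contributes its full rectangle (area 96.25 mm²); Taking the first minus the rest: starting from the 20.5×13 cube (266.50 mm²), the 6×15 cube at (8, 8.5) partially overlaps it — only the 27.00 mm² overlap (of its 90.00 mm²) is removed, clipping the outline; the 17.5×5.5 cube at (14.5, 16) misses the remaining region (no effect) — area = 239.50 mm². At z = 3.4: the cube is present — its section is the full 20.5×13 rectangle (area 266.50 mm²); the cube at (8, 8.5) (footprint 6×15) is included at this height (area 90.00 mm²); the 17.5×5.5 cube at (14.5, 16) contributes its full rectangle (area 96.25 mm²); Subtracting the remaining from the first: starting from the 20.5×13 cube (266.50 mm²), the 6×15 cube at (8, 8.5) partially overlaps it — only the 27.00 mm² overlap (of its 90.00 mm²) is removed, clipping the outline; the 17.5×5.5 cube at (14.5, 16) misses the remaining region (no effect) — area = 239.50 mm². Checking containment: the cross-section at z = 3.4 is a subset of the cross-section at z = 2.1.

entirely on top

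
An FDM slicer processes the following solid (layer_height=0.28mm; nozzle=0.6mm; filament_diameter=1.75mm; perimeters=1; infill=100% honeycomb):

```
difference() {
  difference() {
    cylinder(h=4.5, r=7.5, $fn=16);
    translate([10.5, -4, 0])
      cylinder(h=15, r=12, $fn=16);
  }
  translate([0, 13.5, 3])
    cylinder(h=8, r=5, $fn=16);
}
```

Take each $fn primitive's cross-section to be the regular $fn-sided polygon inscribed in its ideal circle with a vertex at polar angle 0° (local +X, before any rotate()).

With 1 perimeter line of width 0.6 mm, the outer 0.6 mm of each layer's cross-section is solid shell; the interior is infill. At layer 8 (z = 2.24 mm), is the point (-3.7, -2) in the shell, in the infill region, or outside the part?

At z = 2.24 mm: the cylinder: section is a regular 16-gon, circumradius r=7.5; the cylinder at (10.5, -4): section is a regular 16-gon, circumradius r=12; Subtracting the remaining from the first: starting from the r=7.5 cylinder, the r=12 cylinder at (10.5, -4) partially overlaps it — only the 83.18 mm² overlap (of its 440.85 mm²) is removed, clipping the outline — 1 connected region; the cylinder at (0, 13.5) does not reach this height (z outside [3, 11]); Taking the first minus the rest: none of the subtracted shapes is present at this height, so that combined region is unchanged — 1 connected region. Overall, the cross-section is a single solid region. The nearest boundary edge runs (-0.59, 0.59)→(-1.50, -4.00); distance from the point to it = 2.55 mm. The point is inside the cross-section and 2.55 mm from the nearest boundary — more than the 0.6 mm shell width (1 × 0.6), so it's in the infill interior.

infill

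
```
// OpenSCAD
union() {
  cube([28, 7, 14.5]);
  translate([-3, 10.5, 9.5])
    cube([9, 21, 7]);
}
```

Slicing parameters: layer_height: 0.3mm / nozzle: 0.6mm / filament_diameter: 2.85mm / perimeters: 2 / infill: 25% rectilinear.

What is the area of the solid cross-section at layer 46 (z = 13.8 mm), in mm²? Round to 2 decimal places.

385.00 mm²

At z = 13.8 mm: the 28×7 cube contributes its full rectangle (area 196.00 mm²); the cube at (-3, 10.5) (footprint 9×21) is included at this height (area 189.00 mm²); Combining (union): the 2 present regions are separate (no shared area or edge), so areas and boundary lengths simply add and each stays a separate island — area = 385.00 mm². Overall, the cross-section has 2 separate islands. Net area = 385.00 mm².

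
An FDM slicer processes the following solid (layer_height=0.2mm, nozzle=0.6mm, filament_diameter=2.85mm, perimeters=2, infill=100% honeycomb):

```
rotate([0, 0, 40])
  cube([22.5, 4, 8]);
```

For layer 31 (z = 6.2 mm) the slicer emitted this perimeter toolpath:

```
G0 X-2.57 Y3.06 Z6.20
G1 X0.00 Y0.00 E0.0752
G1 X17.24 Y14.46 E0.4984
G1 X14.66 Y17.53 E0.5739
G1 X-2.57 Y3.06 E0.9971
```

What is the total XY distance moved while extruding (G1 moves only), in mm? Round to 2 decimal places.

53.01 mm

Sum the Euclidean lengths of each G1 segment: total = 53.01 mm.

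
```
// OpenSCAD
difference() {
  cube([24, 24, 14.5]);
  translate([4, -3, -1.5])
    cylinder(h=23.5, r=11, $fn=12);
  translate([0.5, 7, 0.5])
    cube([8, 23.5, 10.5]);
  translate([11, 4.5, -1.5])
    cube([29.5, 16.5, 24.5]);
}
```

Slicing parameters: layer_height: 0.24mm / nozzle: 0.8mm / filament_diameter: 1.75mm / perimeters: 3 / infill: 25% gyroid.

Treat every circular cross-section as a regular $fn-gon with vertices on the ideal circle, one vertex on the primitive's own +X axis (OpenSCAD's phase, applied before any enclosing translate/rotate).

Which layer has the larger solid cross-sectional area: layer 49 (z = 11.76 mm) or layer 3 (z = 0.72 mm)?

layer 49 (z = 11.76 mm)

Layer 49 (z = 11.76): the cube (footprint 24×24) is included at this height (area 576.00 mm²); the r=11 cylinder at (4, -3) contributes a regular 12-gon of circumradius 11 (area = (12/2)·11.000²·sin(360°/12) = 363.00 mm²); the cube at (0.5, 7) is absent (z outside [0.5, 11]); the cube at (11, 4.5) is present — its section is the full 29.5×16.5 rectangle (area 486.75 mm²); Subtracting the remaining from the first: starting from the 24×24 cube (576.00 mm²), the r=11 cylinder at (4, -3) partially overlaps it — only the 88.81 mm² overlap (of its 363.00 mm²) is removed, clipping the outline; the 29.5×16.5 cube at (11, 4.5) partially overlaps it — only the 214.36 mm² overlap (of its 486.75 mm²) is removed, clipping the outline — area = 272.83 mm². So its area = 272.83 mm². Layer 3 (z = 0.72): the cube (footprint 24×24) is included at this height (area 576.00 mm²); the r=11 cylinder at (4, -3) gives a regular 12-gon of circumradius 11 (constant along its height) (area = (12/2)·11.000²·sin(360°/12) = 363.00 mm²); the 8×23.5 cube at (0.5, 7) contributes its full rectangle (area 188.00 mm²); the 29.5×16.5 cube at (11, 4.5) contributes its full rectangle (area 486.75 mm²); After the difference (first − rest): starting from the 24×24 cube (576.00 mm²), the r=11 cylinder at (4, -3) partially overlaps it — only the 88.81 mm² overlap (of its 363.00 mm²) is removed, clipping the outline; the 8×23.5 cube at (0.5, 7) partially overlaps it — only the 132.28 mm² overlap (of its 188.00 mm²) is removed, clipping the outline; the 29.5×16.5 cube at (11, 4.5) partially overlaps it — only the 214.36 mm² overlap (of its 486.75 mm²) is removed, clipping the outline — area = 140.55 mm². So its area = 140.55 mm². Layer 49 is larger (272.83 vs 140.55 mm²).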